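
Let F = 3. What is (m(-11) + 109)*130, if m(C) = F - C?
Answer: 15990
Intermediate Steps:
m(C) = 3 - C
(m(-11) + 109)*130 = ((3 - 1*(-11)) + 109)*130 = ((3 + 11) + 109)*130 = (14 + 109)*130 = 123*130 = 15990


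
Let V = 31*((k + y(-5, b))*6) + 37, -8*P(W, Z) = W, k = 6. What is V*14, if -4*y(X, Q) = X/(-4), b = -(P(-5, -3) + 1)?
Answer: 61313/4 ≈ 15328.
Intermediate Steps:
P(W, Z) = -W/8
b = -13/8 (b = -(-⅛*(-5) + 1) = -(5/8 + 1) = -1*13/8 = -13/8 ≈ -1.6250)
y(X, Q) = X/16 (y(X, Q) = -X/(4*(-4)) = -(-1)*X/16 = X/16)
V = 8759/8 (V = 31*((6 + (1/16)*(-5))*6) + 37 = 31*((6 - 5/16)*6) + 37 = 31*((91/16)*6) + 37 = 31*(273/8) + 37 = 8463/8 + 37 = 8759/8 ≈ 1094.9)
V*14 = (8759/8)*14 = 61313/4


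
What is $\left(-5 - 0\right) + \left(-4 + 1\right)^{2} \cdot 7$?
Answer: $58$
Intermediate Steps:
$\left(-5 - 0\right) + \left(-4 + 1\right)^{2} \cdot 7 = \left(-5 + 0\right) + \left(-3\right)^{2} \cdot 7 = -5 + 9 \cdot 7 = -5 + 63 = 58$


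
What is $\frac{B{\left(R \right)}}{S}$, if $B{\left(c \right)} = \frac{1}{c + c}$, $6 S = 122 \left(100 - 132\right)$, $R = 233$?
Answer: $- \frac{3}{909632} \approx -3.298 \cdot 10^{-6}$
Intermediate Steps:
$S = - \frac{1952}{3}$ ($S = \frac{122 \left(100 - 132\right)}{6} = \frac{122 \left(-32\right)}{6} = \frac{1}{6} \left(-3904\right) = - \frac{1952}{3} \approx -650.67$)
$B{\left(c \right)} = \frac{1}{2 c}$
$\frac{B{\left(R \right)}}{S} = \frac{\frac{1}{2} \cdot \frac{1}{233}}{- \frac{1952}{3}} = \frac{1}{2} \cdot \frac{1}{233} \left(- \frac{3}{1952}\right) = \frac{1}{466} \left(- \frac{3}{1952}\right) = - \frac{3}{909632}$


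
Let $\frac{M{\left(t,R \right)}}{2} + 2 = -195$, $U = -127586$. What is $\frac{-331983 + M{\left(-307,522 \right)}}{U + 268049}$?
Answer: $- \frac{332377}{140463} \approx -2.3663$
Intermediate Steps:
$M{\left(t,R \right)} = -394$ ($M{\left(t,R \right)} = -4 + 2 \left(-195\right) = -4 - 390 = -394$)
$\frac{-331983 + M{\left(-307,522 \right)}}{U + 268049} = \frac{-331983 - 394}{-127586 + 268049} = - \frac{332377}{140463}$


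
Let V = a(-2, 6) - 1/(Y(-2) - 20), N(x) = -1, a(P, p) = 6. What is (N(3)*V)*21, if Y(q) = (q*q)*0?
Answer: -2541/20 ≈ -127.05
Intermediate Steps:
Y(q) = 0 (Y(q) = q**2*0 = 0)
V = 121/20 (V = 6 - 1/(0 - 20) = 6 - 1/(-20) = 6 - 1*(-1/20) = 6 + 1/20 = 121/20 ≈ 6.0500)
(N(3)*V)*21 = -1*121/20*21 = -121/20*21 = -2541/20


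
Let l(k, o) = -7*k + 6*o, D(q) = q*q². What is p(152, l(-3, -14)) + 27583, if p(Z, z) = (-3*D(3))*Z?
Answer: 15271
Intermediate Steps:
D(q) = q³
p(Z, z) = -81*Z (p(Z, z) = (-3*3³)*Z = (-3*27)*Z = -81*Z)
p(152, l(-3, -14)) + 27583 = -81*152 + 27583 = -12312 + 27583 = 15271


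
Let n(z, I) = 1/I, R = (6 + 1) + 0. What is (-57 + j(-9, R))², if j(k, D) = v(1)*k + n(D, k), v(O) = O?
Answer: 354025/81 ≈ 4370.7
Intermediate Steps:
R = 7 (R = 7 + 0 = 7)
j(k, D) = k + 1/k (j(k, D) = 1*k + 1/k = k + 1/k)
(-57 + j(-9, R))² = (-57 + (-9 + 1/(-9)))² = (-57 + (-9 - ⅑))² = (-57 - 82/9)² = (-595/9)² = 354025/81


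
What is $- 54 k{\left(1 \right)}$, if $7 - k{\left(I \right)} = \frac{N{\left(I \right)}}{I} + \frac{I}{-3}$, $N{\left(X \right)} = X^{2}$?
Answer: $-342$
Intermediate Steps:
$k{\left(I \right)} = 7 - \frac{2 I}{3}$ ($k{\left(I \right)} = 7 - \left(\frac{I^{2}}{I} + \frac{I}{-3}\right) = 7 - \left(I + I \left(- \frac{1}{3}\right)\right) = 7 - \left(I - \frac{I}{3}\right) = 7 - \frac{2 I}{3}$)
$- 54 k{\left(1 \right)} = - 54 \left(7 - \frac{2}{3}\right) = \left(-54\right) \frac{19}{3} = -342$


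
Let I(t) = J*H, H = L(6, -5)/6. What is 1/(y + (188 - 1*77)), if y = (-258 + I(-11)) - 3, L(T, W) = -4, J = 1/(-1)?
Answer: -3/448 ≈ -0.0066964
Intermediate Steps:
J = -1
H = -2/3 (H = -4/6 = -4*1/6 = -2/3 ≈ -0.66667)
I(t) = 2/3 (I(t) = -1*(-2/3) = 2/3)
y = -781/3 (y = (-258 + 2/3) - 3 = -772/3 - 3 = -781/3 ≈ -260.33)
1/(y + (188 - 1*77)) = 1/(-781/3 + (188 - 1*77)) = 1/(-781/3 + (188 - 77)) = 1/(-781/3 + 111) = 1/(-448/3) = -3/448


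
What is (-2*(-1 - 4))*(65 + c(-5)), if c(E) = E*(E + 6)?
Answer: 600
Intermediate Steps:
c(E) = E*(6 + E)
(-2*(-1 - 4))*(65 + c(-5)) = (-2*(-1 - 4))*(65 - 5*(6 - 5)) = (-2*(-5))*(65 - 5*1) = 10*(65 - 5) = 10*60 = 600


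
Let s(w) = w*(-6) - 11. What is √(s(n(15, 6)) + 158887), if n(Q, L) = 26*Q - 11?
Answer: √156602 ≈ 395.73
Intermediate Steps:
n(Q, L) = -11 + 26*Q
s(w) = -11 - 6*w (s(w) = -6*w - 11 = -11 - 6*w)
√(s(n(15, 6)) + 158887) = √((-11 - 6*(-11 + 26*15)) + 158887) = √((-11 - 6*(-11 + 390)) + 158887) = √((-11 - 6*379) + 158887) = √((-11 - 2274) + 158887) = √(-2285 + 158887) = √156602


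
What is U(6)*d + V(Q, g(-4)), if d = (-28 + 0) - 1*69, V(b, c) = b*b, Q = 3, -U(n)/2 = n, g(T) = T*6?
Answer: 1173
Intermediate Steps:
g(T) = 6*T
U(n) = -2*n
V(b, c) = b²
d = -97 (d = -28 - 69 = -97)
U(6)*d + V(Q, g(-4)) = -2*6*(-97) + 3² = -12*(-97) + 9 = 1164 + 9 = 1173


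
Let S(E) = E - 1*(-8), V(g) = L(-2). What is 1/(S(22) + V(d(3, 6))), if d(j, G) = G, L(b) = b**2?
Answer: 1/34 ≈ 0.029412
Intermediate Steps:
V(g) = 4 (V(g) = (-2)**2 = 4)
S(E) = 8 + E (S(E) = E + 8 = 8 + E)
1/(S(22) + V(d(3, 6))) = 1/((8 + 22) + 4) = 1/(30 + 4) = 1/34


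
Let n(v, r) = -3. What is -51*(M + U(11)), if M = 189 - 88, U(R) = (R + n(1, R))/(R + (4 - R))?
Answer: -5253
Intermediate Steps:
U(R) = -3/4 + R/4 (U(R) = (R - 3)/(R + (4 - R)) = (-3 + R)/4 = (-3 + R)*(1/4) = -3/4 + R/4)
M = 101
-51*(M + U(11)) = -51*(101 + (-3/4 + (1/4)*11)) = -51*(101 + (-3/4 + 11/4)) = -51*(101 + 2) = -51*103 = -5253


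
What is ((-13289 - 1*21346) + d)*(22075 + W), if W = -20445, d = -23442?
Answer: -94665510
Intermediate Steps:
((-13289 - 1*21346) + d)*(22075 + W) = ((-13289 - 1*21346) - 23442)*(22075 - 20445) = ((-13289 - 21346) - 23442)*1630 = (-34635 - 23442)*1630 = -58077*1630 = -94665510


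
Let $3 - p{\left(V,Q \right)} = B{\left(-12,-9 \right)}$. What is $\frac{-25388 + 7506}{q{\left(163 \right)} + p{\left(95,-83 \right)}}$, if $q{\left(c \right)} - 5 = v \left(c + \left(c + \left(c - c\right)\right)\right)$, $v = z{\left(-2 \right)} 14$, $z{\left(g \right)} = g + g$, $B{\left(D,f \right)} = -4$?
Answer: $\frac{8941}{9122} \approx 0.98016$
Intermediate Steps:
$p{\left(V,Q \right)} = 7$ ($p{\left(V,Q \right)} = 3 - -4 = 3 + 4 = 7$)
$z{\left(g \right)} = 2 g$
$v = -56$ ($v = 2 \left(-2\right) 14 = \left(-4\right) 14 = -56$)
$q{\left(c \right)} = 5 - 112 c$ ($q{\left(c \right)} = 5 - 56 \left(c + \left(c + \left(c - c\right)\right)\right) = 5 - 56 \left(c + \left(c + 0\right)\right) = 5 - 56 \left(c + c\right) = 5 - 56 \cdot 2 c = 5 - 112 c$)
$\frac{-25388 + 7506}{q{\left(163 \right)} + p{\left(95,-83 \right)}} = \frac{-25388 + 7506}{\left(5 - 18256\right) + 7} = - \frac{17882}{\left(5 - 18256\right) + 7} = - \frac{17882}{-18251 + 7} = - \frac{17882}{-18244} = \left(-17882\right) \left(- \frac{1}{18244}\right) = \frac{8941}{9122}$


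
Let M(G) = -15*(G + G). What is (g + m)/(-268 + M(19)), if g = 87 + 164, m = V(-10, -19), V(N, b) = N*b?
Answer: -441/838 ≈ -0.52625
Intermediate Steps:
M(G) = -30*G
m = 190 (m = -10*(-19) = 190)
g = 251
(g + m)/(-268 + M(19)) = (251 + 190)/(-268 - 30*19) = 441/(-268 - 570) = 441/(-838) = 441*(-1/838) = -441/838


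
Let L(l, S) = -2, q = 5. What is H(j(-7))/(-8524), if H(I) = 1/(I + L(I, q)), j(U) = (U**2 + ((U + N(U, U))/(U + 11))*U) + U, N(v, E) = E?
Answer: -1/549798 ≈ -1.8188e-6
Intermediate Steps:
j(U) = U + U**2 + 2*U**2/(11 + U) (j(U) = (U**2 + ((U + U)/(U + 11))*U) + U = (U**2 + ((2*U)/(11 + U))*U) + U = (U**2 + (2*U/(11 + U))*U) + U = (U**2 + 2*U**2/(11 + U)) + U = U + U**2 + 2*U**2/(11 + U))
H(I) = 1/(-2 + I) (H(I) = 1/(I - 2) = 1/(-2 + I))
H(j(-7))/(-8524) = 1/(-2 - 7*(11 + (-7)**2 + 14*(-7))/(11 - 7)*(-8524)) = -1/8524/(-2 - 7*(11 + 49 - 98)/4) = -1/8524/(-2 - 7*1/4*(-38)) = -1/8524/(-2 + 133/2) = -1/8524/(129/2) = (2/129)*(-1/8524) = -1/549798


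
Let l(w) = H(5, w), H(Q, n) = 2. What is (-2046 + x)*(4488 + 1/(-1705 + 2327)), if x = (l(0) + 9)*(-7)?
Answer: -5926433051/622 ≈ -9.5280e+6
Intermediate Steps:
l(w) = 2
x = -77 (x = (2 + 9)*(-7) = 11*(-7) = -77)
(-2046 + x)*(4488 + 1/(-1705 + 2327)) = (-2046 - 77)*(4488 + 1/(-1705 + 2327)) = -2123*(4488 + 1/622) = -2123*2791537/622 = -5926433051/622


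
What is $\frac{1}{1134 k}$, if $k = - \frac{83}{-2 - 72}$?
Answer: $\frac{37}{47061} \approx 0.00078621$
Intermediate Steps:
$k = \frac{83}{74}$ ($k = - \frac{83}{-2 - 72} = - \frac{83}{-74} = \left(-83\right) \left(- \frac{1}{74}\right) = \frac{83}{74} \approx 1.1216$)
$\frac{1}{1134 k} = \frac{1}{1134 \cdot \frac{83}{74}} = \frac{1}{\frac{47061}{37}} = \frac{37}{47061}$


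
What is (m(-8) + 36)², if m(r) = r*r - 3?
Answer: 9409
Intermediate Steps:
m(r) = -3 + r² (m(r) = r² - 3 = -3 + r²)
(m(-8) + 36)² = ((-3 + (-8)²) + 36)² = ((-3 + 64) + 36)² = (61 + 36)² = 97² = 9409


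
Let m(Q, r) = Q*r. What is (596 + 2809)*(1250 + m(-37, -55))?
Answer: 11185425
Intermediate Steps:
(596 + 2809)*(1250 + m(-37, -55)) = (596 + 2809)*(1250 - 37*(-55)) = 3405*(1250 + 2035) = 3405*3285 = 11185425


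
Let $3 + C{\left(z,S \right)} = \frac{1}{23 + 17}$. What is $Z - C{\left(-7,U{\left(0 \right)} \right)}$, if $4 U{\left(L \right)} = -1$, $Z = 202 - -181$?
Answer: $\frac{15439}{40} \approx 385.98$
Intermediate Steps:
$Z = 383$ ($Z = 202 + 181 = 383$)
$U{\left(L \right)} = - \frac{1}{4}$ ($U{\left(L \right)} = \frac{1}{4} \left(-1\right) = - \frac{1}{4}$)
$C{\left(z,S \right)} = - \frac{119}{40}$ ($C{\left(z,S \right)} = -3 + \frac{1}{23 + 17} = -3 + \frac{1}{40} = - \frac{119}{40}$)
$Z - C{\left(-7,U{\left(0 \right)} \right)} = 383 - - \frac{119}{40} = 383 + \frac{119}{40} = \frac{15439}{40}$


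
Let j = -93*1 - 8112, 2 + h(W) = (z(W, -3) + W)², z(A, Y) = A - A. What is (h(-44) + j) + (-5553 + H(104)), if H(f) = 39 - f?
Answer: -11889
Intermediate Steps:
z(A, Y) = 0
h(W) = -2 + W² (h(W) = -2 + (0 + W)² = -2 + W²)
j = -8205 (j = -93 - 8112 = -8205)
(h(-44) + j) + (-5553 + H(104)) = ((-2 + (-44)²) - 8205) + (-5553 + (39 - 1*104)) = ((-2 + 1936) - 8205) + (-5553 + (39 - 104)) = (1934 - 8205) + (-5553 - 65) = -6271 - 5618 = -11889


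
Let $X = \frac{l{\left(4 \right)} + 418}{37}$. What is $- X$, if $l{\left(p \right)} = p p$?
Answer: $- \frac{434}{37} \approx -11.73$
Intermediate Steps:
$l{\left(p \right)} = p^{2}$
$X = \frac{434}{37}$ ($X = \frac{4^{2} + 418}{37} = \left(16 + 418\right) \frac{1}{37} = 434 \cdot \frac{1}{37} = \frac{434}{37} \approx 11.73$)
$- X = \left(-1\right) \frac{434}{37} = - \frac{434}{37}$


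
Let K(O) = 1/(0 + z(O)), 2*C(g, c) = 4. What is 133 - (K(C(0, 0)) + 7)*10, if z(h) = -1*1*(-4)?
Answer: 121/2 ≈ 60.500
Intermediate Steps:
C(g, c) = 2 (C(g, c) = (½)*4 = 2)
z(h) = 4 (z(h) = -1*(-4) = 4)
K(O) = ¼ (K(O) = 1/(0 + 4) = 1/4 = ¼)
133 - (K(C(0, 0)) + 7)*10 = 133 - (¼ + 7)*10 = 133 - 29*10/4 = 133 - 1*145/2 = 133 - 145/2 = 121/2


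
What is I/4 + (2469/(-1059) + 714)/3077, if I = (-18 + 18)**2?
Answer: 251219/1086181 ≈ 0.23129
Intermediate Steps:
I = 0 (I = 0**2 = 0)
I/4 + (2469/(-1059) + 714)/3077 = 0/4 + (2469/(-1059) + 714)/3077 = 0*(1/4) + (2469*(-1/1059) + 714)*(1/3077) = 0 + (-823/353 + 714)*(1/3077) = 0 + (251219/353)*(1/3077) = 0 + 251219/1086181 = 251219/1086181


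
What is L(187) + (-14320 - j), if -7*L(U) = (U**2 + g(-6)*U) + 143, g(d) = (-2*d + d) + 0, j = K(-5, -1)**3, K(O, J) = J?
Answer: -136467/7 ≈ -19495.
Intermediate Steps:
j = -1 (j = (-1)**3 = -1)
g(d) = -d (g(d) = -d + 0 = -d)
L(U) = -143/7 - 6*U/7 - U**2/7 (L(U) = -((U**2 + (-1*(-6))*U) + 143)/7 = -((U**2 + 6*U) + 143)/7 = -(143 + U**2 + 6*U)/7 = -143/7 - 6*U/7 - U**2/7)
L(187) + (-14320 - j) = (-143/7 - 6/7*187 - 1/7*187**2) + (-14320 - 1*(-1)) = (-143/7 - 1122/7 - 1/7*34969) + (-14320 + 1) = (-143/7 - 1122/7 - 34969/7) - 14319 = -36234/7 - 14319 = -136467/7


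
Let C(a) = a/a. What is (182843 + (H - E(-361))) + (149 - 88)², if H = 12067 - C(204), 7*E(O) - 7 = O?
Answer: 1390764/7 ≈ 1.9868e+5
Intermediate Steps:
E(O) = 1 + O/7
C(a) = 1
H = 12066 (H = 12067 - 1*1 = 12067 - 1 = 12066)
(182843 + (H - E(-361))) + (149 - 88)² = (182843 + (12066 - (1 + (⅐)*(-361)))) + (149 - 88)² = (182843 + (12066 - (1 - 361/7))) + 61² = (182843 + (12066 - 1*(-354/7))) + 3721 = (182843 + (12066 + 354/7)) + 3721 = (182843 + 84816/7) + 3721 = 1364717/7 + 3721 = 1390764/7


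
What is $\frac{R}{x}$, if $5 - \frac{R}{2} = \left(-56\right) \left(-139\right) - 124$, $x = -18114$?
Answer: $\frac{7655}{9057} \approx 0.8452$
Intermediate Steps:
$R = -15310$ ($R = 10 - 2 \left(\left(-56\right) \left(-139\right) - 124\right) = 10 - 2 \left(7784 - 124\right) = 10 - 15320 = -15310$)
$\frac{R}{x} = - \frac{15310}{-18114} = \left(-15310\right) \left(- \frac{1}{18114}\right) = \frac{7655}{9057}$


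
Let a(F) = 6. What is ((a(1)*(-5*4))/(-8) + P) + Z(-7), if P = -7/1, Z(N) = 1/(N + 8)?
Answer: 9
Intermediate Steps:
Z(N) = 1/(8 + N)
P = -7 (P = -7*1 = -7)
((a(1)*(-5*4))/(-8) + P) + Z(-7) = ((6*(-5*4))/(-8) - 7) + 1/(8 - 7) = ((6*(-20))*(-⅛) - 7) + 1/1 = (-120*(-⅛) - 7) + 1 = (15 - 7) + 1 = 8 + 1 = 9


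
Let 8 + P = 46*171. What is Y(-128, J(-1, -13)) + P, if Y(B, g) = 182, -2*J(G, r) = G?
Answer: 8040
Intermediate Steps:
J(G, r) = -G/2
P = 7858 (P = -8 + 46*171 = -8 + 7866 = 7858)
Y(-128, J(-1, -13)) + P = 182 + 7858 = 8040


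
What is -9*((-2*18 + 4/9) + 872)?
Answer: -7528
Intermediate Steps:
-9*((-2*18 + 4/9) + 872) = -9*((-36 + 4*(⅑)) + 872) = -9*((-36 + 4/9) + 872) = -9*(-320/9 + 872) = -9*7528/9 = -7528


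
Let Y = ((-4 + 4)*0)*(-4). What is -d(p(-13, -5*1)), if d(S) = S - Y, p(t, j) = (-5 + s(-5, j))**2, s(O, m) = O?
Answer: -100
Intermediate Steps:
Y = 0 (Y = (0*0)*(-4) = 0*(-4) = 0)
p(t, j) = 100 (p(t, j) = (-5 - 5)**2 = (-10)**2 = 100)
d(S) = S (d(S) = S - 1*0 = S + 0 = S)
-d(p(-13, -5*1)) = -1*100 = -100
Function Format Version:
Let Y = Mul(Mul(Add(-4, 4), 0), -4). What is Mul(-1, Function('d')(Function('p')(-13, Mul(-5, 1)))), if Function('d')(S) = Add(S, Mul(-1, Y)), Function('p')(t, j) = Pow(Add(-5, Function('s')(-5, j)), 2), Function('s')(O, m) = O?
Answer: -100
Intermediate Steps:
Y = 0 (Y = Mul(Mul(0, 0), -4) = Mul(0, -4) = 0)
Function('p')(t, j) = 100 (Function('p')(t, j) = Pow(Add(-5, -5), 2) = Pow(-10, 2) = 100)
Function('d')(S) = S (Function('d')(S) = Add(S, Mul(-1, 0)) = Add(S, 0) = S)
Mul(-1, Function('d')(Function('p')(-13, Mul(-5, 1)))) = Mul(-1, 100) = -100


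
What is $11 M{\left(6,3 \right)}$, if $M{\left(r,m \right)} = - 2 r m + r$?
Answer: $-330$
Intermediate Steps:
$M{\left(r,m \right)} = r - 2 m r$ ($M{\left(r,m \right)} = - 2 m r + r = r - 2 m r$)
$11 M{\left(6,3 \right)} = 11 \cdot 6 \left(1 - 6\right) = 11 \cdot 6 \left(-5\right) = 11 \left(-30\right) = -330$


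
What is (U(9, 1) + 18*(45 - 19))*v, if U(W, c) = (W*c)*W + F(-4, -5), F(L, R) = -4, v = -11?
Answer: -5995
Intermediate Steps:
U(W, c) = -4 + c*W² (U(W, c) = (W*c)*W - 4 = c*W² - 4 = -4 + c*W²)
(U(9, 1) + 18*(45 - 19))*v = ((-4 + 1*9²) + 18*(45 - 19))*(-11) = ((-4 + 1*81) + 18*26)*(-11) = ((-4 + 81) + 468)*(-11) = (77 + 468)*(-11) = 545*(-11) = -5995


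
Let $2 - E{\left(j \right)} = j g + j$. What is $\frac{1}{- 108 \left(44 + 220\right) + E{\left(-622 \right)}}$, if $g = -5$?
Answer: $- \frac{1}{30998} \approx -3.226 \cdot 10^{-5}$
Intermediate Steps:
$E{\left(j \right)} = 2 + 4 j$ ($E{\left(j \right)} = 2 - \left(j \left(-5\right) + j\right) = 2 - \left(- 5 j + j\right) = 2 - - 4 j = 2 + 4 j$)
$\frac{1}{- 108 \left(44 + 220\right) + E{\left(-622 \right)}} = \frac{1}{- 108 \left(44 + 220\right) + \left(2 + 4 \left(-622\right)\right)} = \frac{1}{\left(-108\right) 264 + \left(2 - 2488\right)} = \frac{1}{-28512 - 2486} = \frac{1}{-30998} = - \frac{1}{30998}$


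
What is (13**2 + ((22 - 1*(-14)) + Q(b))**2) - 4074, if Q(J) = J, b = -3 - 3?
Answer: -3005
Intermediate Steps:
b = -6
(13**2 + ((22 - 1*(-14)) + Q(b))**2) - 4074 = (13**2 + ((22 - 1*(-14)) - 6)**2) - 4074 = (169 + ((22 + 14) - 6)**2) - 4074 = (169 + (36 - 6)**2) - 4074 = (169 + 30**2) - 4074 = (169 + 900) - 4074 = 1069 - 4074 = -3005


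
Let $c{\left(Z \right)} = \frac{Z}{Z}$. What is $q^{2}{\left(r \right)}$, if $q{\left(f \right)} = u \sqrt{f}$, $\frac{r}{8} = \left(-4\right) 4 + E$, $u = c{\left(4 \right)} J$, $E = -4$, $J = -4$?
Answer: $-2560$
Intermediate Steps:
$c{\left(Z \right)} = 1$
$u = -4$ ($u = 1 \left(-4\right) = -4$)
$r = -160$ ($r = 8 \left(\left(-4\right) 4 - 4\right) = 8 \left(-16 - 4\right) = 8 \left(-20\right) = -160$)
$q{\left(f \right)} = - 4 \sqrt{f}$
$q^{2}{\left(r \right)} = \left(- 4 \sqrt{-160}\right)^{2} = \left(- 4 \cdot 4 i \sqrt{10}\right)^{2} = \left(- 16 i \sqrt{10}\right)^{2} = -2560$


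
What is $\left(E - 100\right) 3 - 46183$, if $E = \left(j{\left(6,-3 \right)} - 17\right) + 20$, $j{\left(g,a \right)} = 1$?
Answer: $-46471$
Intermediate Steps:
$E = 4$ ($E = \left(1 - 17\right) + 20 = -16 + 20 = 4$)
$\left(E - 100\right) 3 - 46183 = \left(4 - 100\right) 3 - 46183 = \left(-96\right) 3 - 46183 = -288 - 46183 = -46471$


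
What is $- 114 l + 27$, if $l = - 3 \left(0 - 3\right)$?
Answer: $-999$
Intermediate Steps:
$l = 9$ ($l = \left(-3\right) \left(-3\right) = 9$)
$- 114 l + 27 = \left(-114\right) 9 + 27 = -1026 + 27 = -999$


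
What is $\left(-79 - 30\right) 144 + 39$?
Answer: $-15657$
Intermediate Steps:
$\left(-79 - 30\right) 144 + 39 = \left(-109\right) 144 + 39 = -15696 + 39 = -15657$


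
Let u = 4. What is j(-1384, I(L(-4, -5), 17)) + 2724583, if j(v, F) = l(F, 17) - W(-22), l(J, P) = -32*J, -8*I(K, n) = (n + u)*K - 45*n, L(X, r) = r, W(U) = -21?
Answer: 2721124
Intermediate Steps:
I(K, n) = 45*n/8 - K*(4 + n)/8 (I(K, n) = -((n + 4)*K - 45*n)/8 = -((4 + n)*K - 45*n)/8 = -(K*(4 + n) - 45*n)/8 = -(-45*n + K*(4 + n))/8 = 45*n/8 - K*(4 + n)/8)
j(v, F) = 21 - 32*F (j(v, F) = -32*F - 1*(-21) = -32*F + 21 = 21 - 32*F)
j(-1384, I(L(-4, -5), 17)) + 2724583 = (21 - 32*(-1/2*(-5) + (45/8)*17 - 1/8*(-5)*17)) + 2724583 = (21 - 32*(5/2 + 765/8 + 85/8)) + 2724583 = (21 - 32*435/4) + 2724583 = (21 - 3480) + 2724583 = -3459 + 2724583 = 2721124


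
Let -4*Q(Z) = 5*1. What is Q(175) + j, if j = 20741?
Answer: 82959/4 ≈ 20740.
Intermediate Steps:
Q(Z) = -5/4
Q(175) + j = -5/4 + 20741 = 82959/4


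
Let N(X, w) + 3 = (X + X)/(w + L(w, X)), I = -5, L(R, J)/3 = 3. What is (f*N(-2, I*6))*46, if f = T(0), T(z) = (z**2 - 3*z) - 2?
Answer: 5428/21 ≈ 258.48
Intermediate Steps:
L(R, J) = 9 (L(R, J) = 3*3 = 9)
T(z) = -2 + z**2 - 3*z
N(X, w) = -3 + 2*X/(9 + w) (N(X, w) = -3 + (X + X)/(w + 9) = -3 + (2*X)/(9 + w) = -3 + 2*X/(9 + w))
f = -2 (f = -2 + 0**2 - 3*0 = -2 + 0 + 0 = -2)
(f*N(-2, I*6))*46 = -2*(-27 - (-15)*6 + 2*(-2))/(9 - 5*6)*46 = -2*(-27 - 3*(-30) - 4)/(9 - 30)*46 = -2*(-27 + 90 - 4)/(-21)*46 = -(-2)*59/21*46 = -2*(-59/21)*46 = (118/21)*46 = 5428/21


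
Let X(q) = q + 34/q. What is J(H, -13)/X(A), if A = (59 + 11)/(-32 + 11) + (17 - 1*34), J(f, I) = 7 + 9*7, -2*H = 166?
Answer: -12810/4027 ≈ -3.1810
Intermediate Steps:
H = -83 (H = -½*166 = -83)
J(f, I) = 70 (J(f, I) = 7 + 63 = 70)
A = -61/3 (A = 70/(-21) + (17 - 34) = 70*(-1/21) - 17 = -10/3 - 17 = -61/3 ≈ -20.333)
J(H, -13)/X(A) = 70/(-61/3 + 34/(-61/3)) = 70/(-61/3 + 34*(-3/61)) = 70/(-61/3 - 102/61) = 70/(-4027/183) = 70*(-183/4027) = -12810/4027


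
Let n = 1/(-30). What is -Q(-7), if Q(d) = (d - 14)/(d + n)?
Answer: -630/211 ≈ -2.9858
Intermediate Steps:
n = -1/30 ≈ -0.033333
Q(d) = (-14 + d)/(-1/30 + d) (Q(d) = (d - 14)/(d - 1/30) = (-14 + d)/(-1/30 + d))
-Q(-7) = -30*(-14 - 7)/(-1 + 30*(-7)) = -30*(-21)/(-1 - 210) = -30*(-21)/(-211) = -30*(-1)*(-21)/211 = -1*630/211 = -630/211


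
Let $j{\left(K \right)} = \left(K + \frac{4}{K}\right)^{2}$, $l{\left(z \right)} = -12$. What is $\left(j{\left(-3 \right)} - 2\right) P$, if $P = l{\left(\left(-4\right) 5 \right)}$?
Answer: $- \frac{604}{3} \approx -201.33$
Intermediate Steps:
$P = -12$
$\left(j{\left(-3 \right)} - 2\right) P = \left(\frac{\left(4 + \left(-3\right)^{2}\right)^{2}}{9} - 2\right) \left(-12\right) = \left(\frac{\left(4 + 9\right)^{2}}{9} - 2\right) \left(-12\right) = \left(\frac{13^{2}}{9} - 2\right) \left(-12\right) = \left(\frac{1}{9} \cdot 169 - 2\right) \left(-12\right) = \left(\frac{169}{9} - 2\right) \left(-12\right) = \frac{151}{9} \left(-12\right) = - \frac{604}{3}$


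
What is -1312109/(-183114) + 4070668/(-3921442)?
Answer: 314283074359/51290780742 ≈ 6.1275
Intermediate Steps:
-1312109/(-183114) + 4070668/(-3921442) = -1312109*(-1/183114) + 4070668*(-1/3921442) = 1312109/183114 - 290762/280103 = 314283074359/51290780742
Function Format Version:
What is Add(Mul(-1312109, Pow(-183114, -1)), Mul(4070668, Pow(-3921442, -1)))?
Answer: Rational(314283074359, 51290780742) ≈ 6.1275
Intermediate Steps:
Add(Mul(-1312109, Pow(-183114, -1)), Mul(4070668, Pow(-3921442, -1))) = Add(Mul(-1312109, Rational(-1, 183114)), Mul(4070668, Rational(-1, 3921442))) = Add(Rational(1312109, 183114), Rational(-290762, 280103)) = Rational(314283074359, 51290780742)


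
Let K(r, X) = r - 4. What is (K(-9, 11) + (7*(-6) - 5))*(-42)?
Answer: 2520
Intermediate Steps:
K(r, X) = -4 + r
(K(-9, 11) + (7*(-6) - 5))*(-42) = ((-4 - 9) + (7*(-6) - 5))*(-42) = (-13 + (-42 - 5))*(-42) = (-13 - 47)*(-42) = -60*(-42) = 2520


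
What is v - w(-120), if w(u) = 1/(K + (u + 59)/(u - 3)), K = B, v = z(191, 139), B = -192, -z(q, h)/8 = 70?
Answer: -13190677/23555 ≈ -560.00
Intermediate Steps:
z(q, h) = -560 (z(q, h) = -8*70 = -560)
v = -560
K = -192
w(u) = 1/(-192 + (59 + u)/(-3 + u)) (w(u) = 1/(-192 + (u + 59)/(u - 3)) = 1/(-192 + (59 + u)/(-3 + u)))
v - w(-120) = -560 - (3 - 1*(-120))/(-635 + 191*(-120)) = -560 - (3 + 120)/(-635 - 22920) = -560 - 123/(-23555) = -560 - (-1)*123/23555 = -560 - 1*(-123/23555) = -560 + 123/23555 = -13190677/23555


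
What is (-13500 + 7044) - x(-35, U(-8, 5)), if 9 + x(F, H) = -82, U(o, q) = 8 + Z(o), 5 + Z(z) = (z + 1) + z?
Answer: -6365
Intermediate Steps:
Z(z) = -4 + 2*z (Z(z) = -5 + ((z + 1) + z) = -5 + ((1 + z) + z) = -5 + (1 + 2*z) = -4 + 2*z)
U(o, q) = 4 + 2*o (U(o, q) = 8 + (-4 + 2*o) = 4 + 2*o)
x(F, H) = -91 (x(F, H) = -9 - 82 = -91)
(-13500 + 7044) - x(-35, U(-8, 5)) = (-13500 + 7044) - 1*(-91) = -6456 + 91 = -6365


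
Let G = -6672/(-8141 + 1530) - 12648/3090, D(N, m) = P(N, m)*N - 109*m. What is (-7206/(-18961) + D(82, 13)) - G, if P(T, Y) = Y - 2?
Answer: -33022641556897/64555853065 ≈ -511.54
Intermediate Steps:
P(T, Y) = -2 + Y
D(N, m) = -109*m + N*(-2 + m) (D(N, m) = (-2 + m)*N - 109*m = N*(-2 + m) - 109*m = -109*m + N*(-2 + m))
G = -10499908/3404665 (G = -6672/(-6611) - 12648*1/3090 = -6672*(-1/6611) - 2108/515 = 6672/6611 - 2108/515 = -10499908/3404665 ≈ -3.0840)
(-7206/(-18961) + D(82, 13)) - G = (-7206/(-18961) + (-109*13 + 82*(-2 + 13))) - 1*(-10499908/3404665) = (-7206*(-1/18961) + (-1417 + 82*11)) + 10499908/3404665 = (7206/18961 + (-1417 + 902)) + 10499908/3404665 = (7206/18961 - 515) + 10499908/3404665 = -9757709/18961 + 10499908/3404665 = -33022641556897/64555853065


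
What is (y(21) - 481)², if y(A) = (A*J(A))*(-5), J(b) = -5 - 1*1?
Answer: 22201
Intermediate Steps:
J(b) = -6 (J(b) = -5 - 1 = -6)
y(A) = 30*A (y(A) = (A*(-6))*(-5) = -6*A*(-5) = 30*A)
(y(21) - 481)² = (30*21 - 481)² = (630 - 481)² = 149² = 22201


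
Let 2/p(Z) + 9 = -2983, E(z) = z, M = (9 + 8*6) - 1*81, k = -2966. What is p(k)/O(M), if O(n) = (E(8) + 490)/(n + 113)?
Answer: -89/745008 ≈ -0.00011946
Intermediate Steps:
M = -24 (M = (9 + 48) - 81 = 57 - 81 = -24)
p(Z) = -1/1496 (p(Z) = 2/(-9 - 2983) = 2/(-2992) = 2*(-1/2992) = -1/1496)
O(n) = 498/(113 + n) (O(n) = (8 + 490)/(n + 113) = 498/(113 + n))
p(k)/O(M) = -1/(1496*(498/(113 - 24))) = -1/(1496*(498/89)) = -1/(1496*(498*(1/89))) = -1/(1496*498/89) = -1/1496*89/498 = -89/745008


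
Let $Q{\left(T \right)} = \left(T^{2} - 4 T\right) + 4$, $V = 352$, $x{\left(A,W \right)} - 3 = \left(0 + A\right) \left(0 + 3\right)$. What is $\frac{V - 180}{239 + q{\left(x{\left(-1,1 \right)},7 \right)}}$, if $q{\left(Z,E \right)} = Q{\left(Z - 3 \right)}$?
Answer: $\frac{43}{66} \approx 0.65152$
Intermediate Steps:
$x{\left(A,W \right)} = 3 + 3 A$ ($x{\left(A,W \right)} = 3 + \left(0 + A\right) \left(0 + 3\right) = 3 + A 3 = 3 + 3 A$)
$Q{\left(T \right)} = 4 + T^{2} - 4 T$
$q{\left(Z,E \right)} = 16 + \left(-3 + Z\right)^{2} - 4 Z$ ($q{\left(Z,E \right)} = 4 + \left(Z - 3\right)^{2} - 4 \left(Z - 3\right) = 4 + \left(-3 + Z\right)^{2} - 4 \left(-3 + Z\right) = 4 + \left(-3 + Z\right)^{2} - \left(-12 + 4 Z\right) = 16 + \left(-3 + Z\right)^{2} - 4 Z$)
$\frac{V - 180}{239 + q{\left(x{\left(-1,1 \right)},7 \right)}} = \frac{352 - 180}{239 + \left(25 + \left(3 + 3 \left(-1\right)\right)^{2} - 10 \left(3 + 3 \left(-1\right)\right)\right)} = \frac{172}{239 + \left(25 + \left(3 - 3\right)^{2} - 10 \left(3 - 3\right)\right)} = \frac{172}{239 + \left(25 + 0^{2} - 0\right)} = \frac{172}{239 + \left(25 + 0 + 0\right)} = \frac{172}{239 + 25} = \frac{172}{264} = 172 \cdot \frac{1}{264} = \frac{43}{66}$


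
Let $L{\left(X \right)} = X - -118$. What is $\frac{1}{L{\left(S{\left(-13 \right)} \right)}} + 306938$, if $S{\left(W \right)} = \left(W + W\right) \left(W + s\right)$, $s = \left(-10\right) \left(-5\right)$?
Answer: $\frac{259055671}{844} \approx 3.0694 \cdot 10^{5}$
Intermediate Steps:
$s = 50$
$S{\left(W \right)} = 2 W \left(50 + W\right)$ ($S{\left(W \right)} = \left(W + W\right) \left(W + 50\right) = 2 W \left(50 + W\right)$)
$L{\left(X \right)} = 118 + X$ ($L{\left(X \right)} = X + 118 = 118 + X$)
$\frac{1}{L{\left(S{\left(-13 \right)} \right)}} + 306938 = \frac{1}{118 + 2 \left(-13\right) \left(50 - 13\right)} + 306938 = \frac{1}{118 + 2 \left(-13\right) 37} + 306938 = \frac{1}{118 - 962} + 306938 = \frac{1}{-844} + 306938 = - \frac{1}{844} + 306938 = \frac{259055671}{844}$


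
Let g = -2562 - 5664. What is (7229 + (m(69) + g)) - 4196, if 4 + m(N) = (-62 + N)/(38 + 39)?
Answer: -57166/11 ≈ -5196.9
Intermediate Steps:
g = -8226
m(N) = -370/77 + N/77 (m(N) = -4 + (-62 + N)/(38 + 39) = -4 + (-62 + N)/77 = -4 + (-62 + N)*(1/77) = -4 + (-62/77 + N/77) = -370/77 + N/77)
(7229 + (m(69) + g)) - 4196 = (7229 + ((-370/77 + (1/77)*69) - 8226)) - 4196 = (7229 + ((-370/77 + 69/77) - 8226)) - 4196 = (7229 + (-43/11 - 8226)) - 4196 = (7229 - 90529/11) - 4196 = -11010/11 - 4196 = -57166/11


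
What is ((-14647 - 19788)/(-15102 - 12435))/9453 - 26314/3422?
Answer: -58047520588/7548910569 ≈ -7.6895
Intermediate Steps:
((-14647 - 19788)/(-15102 - 12435))/9453 - 26314/3422 = -34435/(-27537)*(1/9453) - 26314*1/3422 = -34435*(-1/27537)*(1/9453) - 223/29 = (34435/27537)*(1/9453) - 223/29 = 34435/260307261 - 223/29 = -58047520588/7548910569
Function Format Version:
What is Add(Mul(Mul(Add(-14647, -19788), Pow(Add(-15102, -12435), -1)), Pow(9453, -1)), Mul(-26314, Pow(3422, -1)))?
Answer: Rational(-58047520588, 7548910569) ≈ -7.6895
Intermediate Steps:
Add(Mul(Mul(Add(-14647, -19788), Pow(Add(-15102, -12435), -1)), Pow(9453, -1)), Mul(-26314, Pow(3422, -1))) = Add(Mul(Mul(-34435, Pow(-27537, -1)), Rational(1, 9453)), Mul(-26314, Rational(1, 3422))) = Add(Mul(Mul(-34435, Rational(-1, 27537)), Rational(1, 9453)), Rational(-223, 29)) = Add(Mul(Rational(34435, 27537), Rational(1, 9453)), Rational(-223, 29)) = Add(Rational(34435, 260307261), Rational(-223, 29)) = Rational(-58047520588, 7548910569)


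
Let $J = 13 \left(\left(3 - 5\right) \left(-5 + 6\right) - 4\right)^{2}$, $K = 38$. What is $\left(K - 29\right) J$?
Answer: $4212$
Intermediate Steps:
$J = 468$ ($J = 13 \left(\left(-2\right) 1 - 4\right)^{2} = 13 \left(-2 - 4\right)^{2} = 13 \left(-6\right)^{2} = 13 \cdot 36 = 468$)
$\left(K - 29\right) J = \left(38 - 29\right) 468 = 9 \cdot 468 = 4212$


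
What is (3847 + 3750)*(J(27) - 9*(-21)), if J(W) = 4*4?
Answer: 1557385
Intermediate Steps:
J(W) = 16
(3847 + 3750)*(J(27) - 9*(-21)) = (3847 + 3750)*(16 - 9*(-21)) = 7597*(16 + 189) = 7597*205 = 1557385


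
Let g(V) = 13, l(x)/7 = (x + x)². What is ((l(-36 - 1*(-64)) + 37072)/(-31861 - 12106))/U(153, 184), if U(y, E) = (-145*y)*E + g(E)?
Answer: 8432/25639211587 ≈ 3.2887e-7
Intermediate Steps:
l(x) = 28*x² (l(x) = 7*(x + x)² = 7*(2*x)² = 7*(4*x²) = 28*x²)
U(y, E) = 13 - 145*E*y (U(y, E) = (-145*y)*E + 13 = -145*E*y + 13 = 13 - 145*E*y)
((l(-36 - 1*(-64)) + 37072)/(-31861 - 12106))/U(153, 184) = ((28*(-36 - 1*(-64))² + 37072)/(-31861 - 12106))/(13 - 145*184*153) = ((28*(-36 + 64)² + 37072)/(-43967))/(13 - 4082040) = ((28*28² + 37072)*(-1/43967))/(-4082027) = ((28*784 + 37072)*(-1/43967))*(-1/4082027) = ((21952 + 37072)*(-1/43967))*(-1/4082027) = (59024*(-1/43967))*(-1/4082027) = -8432/6281*(-1/4082027) = 8432/25639211587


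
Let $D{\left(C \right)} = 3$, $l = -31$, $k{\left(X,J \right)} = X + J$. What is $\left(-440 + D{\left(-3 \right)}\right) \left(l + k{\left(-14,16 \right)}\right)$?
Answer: $12673$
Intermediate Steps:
$k{\left(X,J \right)} = J + X$
$\left(-440 + D{\left(-3 \right)}\right) \left(l + k{\left(-14,16 \right)}\right) = \left(-440 + 3\right) \left(-31 + \left(16 - 14\right)\right) = - 437 \left(-31 + 2\right) = \left(-437\right) \left(-29\right) = 12673$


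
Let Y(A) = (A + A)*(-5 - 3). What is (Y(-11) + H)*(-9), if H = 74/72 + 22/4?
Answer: -6571/4 ≈ -1642.8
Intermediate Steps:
H = 235/36 (H = 74*(1/72) + 22*(1/4) = 37/36 + 11/2 = 235/36 ≈ 6.5278)
Y(A) = -16*A (Y(A) = (2*A)*(-8) = -16*A)
(Y(-11) + H)*(-9) = (-16*(-11) + 235/36)*(-9) = (176 + 235/36)*(-9) = (6571/36)*(-9) = -6571/4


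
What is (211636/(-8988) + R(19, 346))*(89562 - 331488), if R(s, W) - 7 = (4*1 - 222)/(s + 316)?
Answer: 1043922463732/250915 ≈ 4.1605e+6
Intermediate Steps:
R(s, W) = 7 - 218/(316 + s) (R(s, W) = 7 + (4*1 - 222)/(s + 316) = 7 + (4 - 222)/(316 + s) = 7 - 218/(316 + s))
(211636/(-8988) + R(19, 346))*(89562 - 331488) = (211636/(-8988) + (1994 + 7*19)/(316 + 19))*(89562 - 331488) = (211636*(-1/8988) + (1994 + 133)/335)*(-241926) = (-52909/2247 + (1/335)*2127)*(-241926) = (-52909/2247 + 2127/335)*(-241926) = -12945146/752745*(-241926) = 1043922463732/250915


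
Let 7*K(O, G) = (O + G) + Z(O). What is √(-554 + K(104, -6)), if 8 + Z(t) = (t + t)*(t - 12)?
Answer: 2*√26859/7 ≈ 46.825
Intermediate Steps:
Z(t) = -8 + 2*t*(-12 + t) (Z(t) = -8 + (t + t)*(t - 12) = -8 + (2*t)*(-12 + t) = -8 + 2*t*(-12 + t))
K(O, G) = -8/7 - 23*O/7 + G/7 + 2*O²/7 (K(O, G) = ((O + G) + (-8 - 24*O + 2*O²))/7 = ((G + O) + (-8 - 24*O + 2*O²))/7 = (-8 + G - 23*O + 2*O²)/7 = -8/7 - 23*O/7 + G/7 + 2*O²/7)
√(-554 + K(104, -6)) = √(-554 + (-8/7 - 23/7*104 + (⅐)*(-6) + (2/7)*104²)) = √(-554 + (-8/7 - 2392/7 - 6/7 + (2/7)*10816)) = √(-554 + (-8/7 - 2392/7 - 6/7 + 21632/7)) = √(-554 + 19226/7) = √(15348/7) = 2*√26859/7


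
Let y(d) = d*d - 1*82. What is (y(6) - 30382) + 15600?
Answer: -14828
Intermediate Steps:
y(d) = -82 + d**2 (y(d) = d**2 - 82 = -82 + d**2)
(y(6) - 30382) + 15600 = ((-82 + 6**2) - 30382) + 15600 = ((-82 + 36) - 30382) + 15600 = (-46 - 30382) + 15600 = -30428 + 15600 = -14828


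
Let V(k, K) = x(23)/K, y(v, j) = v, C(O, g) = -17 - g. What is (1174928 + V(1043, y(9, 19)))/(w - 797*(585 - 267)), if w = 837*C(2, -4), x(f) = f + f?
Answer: -10574398/2378943 ≈ -4.4450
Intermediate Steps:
x(f) = 2*f
V(k, K) = 46/K (V(k, K) = (2*23)/K = 46/K)
w = -10881 (w = 837*(-17 - 1*(-4)) = 837*(-17 + 4) = 837*(-13) = -10881)
(1174928 + V(1043, y(9, 19)))/(w - 797*(585 - 267)) = (1174928 + 46/9)/(-10881 - 797*(585 - 267)) = (1174928 + 46*(1/9))/(-10881 - 797*318) = (1174928 + 46/9)/(-10881 - 253446) = (10574398/9)/(-264327) = (10574398/9)*(-1/264327) = -10574398/2378943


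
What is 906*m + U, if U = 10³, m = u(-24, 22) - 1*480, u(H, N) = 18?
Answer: -417572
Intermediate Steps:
m = -462 (m = 18 - 1*480 = 18 - 480 = -462)
U = 1000
906*m + U = 906*(-462) + 1000 = -418572 + 1000 = -417572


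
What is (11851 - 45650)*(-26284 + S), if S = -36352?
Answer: 2117034164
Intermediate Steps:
(11851 - 45650)*(-26284 + S) = (11851 - 45650)*(-26284 - 36352) = -33799*(-62636) = 2117034164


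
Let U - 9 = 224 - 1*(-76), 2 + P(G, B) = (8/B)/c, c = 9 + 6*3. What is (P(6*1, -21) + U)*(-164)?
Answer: -28546004/567 ≈ -50346.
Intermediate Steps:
c = 27 (c = 9 + 18 = 27)
P(G, B) = -2 + 8/(27*B) (P(G, B) = -2 + (8/B)/27 = -2 + (8/B)*(1/27) = -2 + 8/(27*B))
U = 309 (U = 9 + (224 - 1*(-76)) = 9 + (224 + 76) = 9 + 300 = 309)
(P(6*1, -21) + U)*(-164) = ((-2 + (8/27)/(-21)) + 309)*(-164) = ((-2 + (8/27)*(-1/21)) + 309)*(-164) = ((-2 - 8/567) + 309)*(-164) = (-1142/567 + 309)*(-164) = (174061/567)*(-164) = -28546004/567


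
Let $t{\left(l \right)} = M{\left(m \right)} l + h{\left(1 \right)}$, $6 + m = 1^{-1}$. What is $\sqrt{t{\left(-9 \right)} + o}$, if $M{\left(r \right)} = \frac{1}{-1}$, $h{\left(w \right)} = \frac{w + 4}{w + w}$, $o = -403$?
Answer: $\frac{3 i \sqrt{174}}{2} \approx 19.786 i$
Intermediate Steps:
$m = -5$ ($m = -6 + 1^{-1} = -6 + 1 = -5$)
$h{\left(w \right)} = \frac{4 + w}{2 w}$
$M{\left(r \right)} = -1$
$t{\left(l \right)} = \frac{5}{2} - l$ ($t{\left(l \right)} = - l + \frac{4 + 1}{2 \cdot 1} = - l + \frac{1}{2} \cdot 1 \cdot 5 = - l + \frac{5}{2} = \frac{5}{2} - l$)
$\sqrt{t{\left(-9 \right)} + o} = \sqrt{\left(\frac{5}{2} - -9\right) - 403} = \sqrt{\left(\frac{5}{2} + 9\right) - 403} = \sqrt{\frac{23}{2} - 403} = \sqrt{- \frac{783}{2}} = \frac{3 i \sqrt{174}}{2}$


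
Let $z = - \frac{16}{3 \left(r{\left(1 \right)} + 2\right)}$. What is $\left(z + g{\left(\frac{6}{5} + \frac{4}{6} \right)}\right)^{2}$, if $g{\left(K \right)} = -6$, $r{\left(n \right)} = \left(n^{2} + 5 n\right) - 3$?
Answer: $\frac{11236}{225} \approx 49.938$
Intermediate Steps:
$r{\left(n \right)} = -3 + n^{2} + 5 n$
$z = - \frac{16}{15}$ ($z = - \frac{16}{3 \left(\left(-3 + 1^{2} + 5 \cdot 1\right) + 2\right)} = - \frac{16}{3 \left(\left(-3 + 1 + 5\right) + 2\right)} = - \frac{16}{3 \left(3 + 2\right)} = - \frac{16}{3 \cdot 5} = - \frac{16}{15} \approx -1.0667$)
$\left(z + g{\left(\frac{6}{5} + \frac{4}{6} \right)}\right)^{2} = \left(- \frac{16}{15} - 6\right)^{2} = \left(- \frac{106}{15}\right)^{2} = \frac{11236}{225}$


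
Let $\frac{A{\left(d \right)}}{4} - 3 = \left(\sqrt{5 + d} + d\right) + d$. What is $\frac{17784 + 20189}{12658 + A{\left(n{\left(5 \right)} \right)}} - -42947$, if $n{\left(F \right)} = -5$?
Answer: $\frac{542458583}{12630} \approx 42950.0$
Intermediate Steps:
$A{\left(d \right)} = 12 + 4 \sqrt{5 + d} + 8 d$ ($A{\left(d \right)} = 12 + 4 \left(\left(\sqrt{5 + d} + d\right) + d\right) = 12 + 4 \left(\left(d + \sqrt{5 + d}\right) + d\right) = 12 + 4 \left(\sqrt{5 + d} + 2 d\right) = 12 + \left(4 \sqrt{5 + d} + 8 d\right) = 12 + 4 \sqrt{5 + d} + 8 d$)
$\frac{17784 + 20189}{12658 + A{\left(n{\left(5 \right)} \right)}} - -42947 = \frac{17784 + 20189}{12658 + \left(12 + 4 \sqrt{5 - 5} + 8 \left(-5\right)\right)} - -42947 = \frac{37973}{12658 + \left(12 + 4 \sqrt{0} - 40\right)} + 42947 = \frac{37973}{12658 + \left(12 + 4 \cdot 0 - 40\right)} + 42947 = \frac{37973}{12658 + \left(12 + 0 - 40\right)} + 42947 = \frac{37973}{12658 - 28} + 42947 = \frac{37973}{12630} + 42947 = \frac{542458583}{12630}$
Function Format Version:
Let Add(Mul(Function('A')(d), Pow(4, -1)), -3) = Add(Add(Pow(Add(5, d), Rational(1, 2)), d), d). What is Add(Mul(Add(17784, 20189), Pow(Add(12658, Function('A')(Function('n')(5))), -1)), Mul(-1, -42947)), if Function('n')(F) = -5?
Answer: Rational(542458583, 12630) ≈ 42950.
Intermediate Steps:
Function('A')(d) = Add(12, Mul(4, Pow(Add(5, d), Rational(1, 2))), Mul(8, d)) (Function('A')(d) = Add(12, Mul(4, Add(Add(Pow(Add(5, d), Rational(1, 2)), d), d))) = Add(12, Mul(4, Add(Add(d, Pow(Add(5, d), Rational(1, 2))), d))) = Add(12, Mul(4, Add(Pow(Add(5, d), Rational(1, 2)), Mul(2, d)))) = Add(12, Add(Mul(4, Pow(Add(5, d), Rational(1, 2))), Mul(8, d))) = Add(12, Mul(4, Pow(Add(5, d), Rational(1, 2))), Mul(8, d)))
Add(Mul(Add(17784, 20189), Pow(Add(12658, Function('A')(Function('n')(5))), -1)), Mul(-1, -42947)) = Add(Mul(Add(17784, 20189), Pow(Add(12658, Add(12, Mul(4, Pow(Add(5, -5), Rational(1, 2))), Mul(8, -5))), -1)), Mul(-1, -42947)) = Add(Mul(37973, Pow(Add(12658, Add(12, Mul(4, Pow(0, Rational(1, 2))), -40)), -1)), 42947) = Add(Mul(37973, Pow(Add(12658, Add(12, Mul(4, 0), -40)), -1)), 42947) = Add(Mul(37973, Pow(Add(12658, Add(12, 0, -40)), -1)), 42947) = Add(Mul(37973, Pow(Add(12658, -28), -1)), 42947) = Add(Mul(37973, Pow(12630, -1)), 42947) = Add(Mul(37973, Rational(1, 12630)), 42947) = Add(Rational(37973, 12630), 42947) = Rational(542458583, 12630)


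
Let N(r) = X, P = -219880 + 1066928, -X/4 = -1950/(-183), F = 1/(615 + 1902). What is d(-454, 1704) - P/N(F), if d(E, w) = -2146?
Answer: 5761291/325 ≈ 17727.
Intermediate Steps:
F = 1/2517 ≈ 0.00039730
X = -2600/61 (X = -(-7800)/(-183) = -(-7800)*(-1)/183 = -4*650/61 = -2600/61 ≈ -42.623)
P = 847048
N(r) = -2600/61
d(-454, 1704) - P/N(F) = -2146 - 847048/(-2600/61) = -2146 - 847048*(-61)/2600 = -2146 - 1*(-6458741/325) = -2146 + 6458741/325 = 5761291/325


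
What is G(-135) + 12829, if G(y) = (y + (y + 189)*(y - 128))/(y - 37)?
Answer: 2220925/172 ≈ 12912.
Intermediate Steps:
G(y) = (y + (-128 + y)*(189 + y))/(-37 + y) (G(y) = (y + (189 + y)*(-128 + y))/(-37 + y) = (y + (-128 + y)*(189 + y))/(-37 + y))
G(-135) + 12829 = (-24192 + (-135)² + 62*(-135))/(-37 - 135) + 12829 = (-24192 + 18225 - 8370)/(-172) + 12829 = -1/172*(-14337) + 12829 = 14337/172 + 12829 = 2220925/172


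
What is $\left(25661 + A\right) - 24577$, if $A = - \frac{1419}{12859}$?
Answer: $\frac{1267067}{1169} \approx 1083.9$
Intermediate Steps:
$A = - \frac{129}{1169}$ ($A = \left(-1419\right) \frac{1}{12859} = - \frac{129}{1169} \approx -0.11035$)
$\left(25661 + A\right) - 24577 = \left(25661 - \frac{129}{1169}\right) - 24577 = \frac{29997580}{1169} - 24577 = \frac{1267067}{1169}$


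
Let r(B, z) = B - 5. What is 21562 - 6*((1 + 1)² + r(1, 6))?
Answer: 21562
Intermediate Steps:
r(B, z) = -5 + B
21562 - 6*((1 + 1)² + r(1, 6)) = 21562 - 6*((1 + 1)² + (-5 + 1)) = 21562 - 6*(2² - 4) = 21562 - 6*(4 - 4) = 21562 - 6*0 = 21562 + 0 = 21562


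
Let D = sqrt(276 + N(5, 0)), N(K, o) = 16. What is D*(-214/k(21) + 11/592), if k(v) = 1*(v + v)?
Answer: -63113*sqrt(73)/6216 ≈ -86.750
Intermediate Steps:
k(v) = 2*v (k(v) = 1*(2*v) = 2*v)
D = 2*sqrt(73) (D = sqrt(276 + 16) = sqrt(292) = 2*sqrt(73) ≈ 17.088)
D*(-214/k(21) + 11/592) = (2*sqrt(73))*(-214/(2*21) + 11/592) = (2*sqrt(73))*(-214/42 + 11*(1/592)) = (2*sqrt(73))*(-214*1/42 + 11/592) = (2*sqrt(73))*(-107/21 + 11/592) = (2*sqrt(73))*(-63113/12432) = -63113*sqrt(73)/6216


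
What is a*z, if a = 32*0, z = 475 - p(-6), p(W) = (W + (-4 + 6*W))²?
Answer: 0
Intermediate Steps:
p(W) = (-4 + 7*W)²
z = -1641 (z = 475 - (-4 + 7*(-6))² = 475 - (-4 - 42)² = 475 - 1*(-46)² = 475 - 1*2116 = 475 - 2116 = -1641)
a = 0
a*z = 0*(-1641) = 0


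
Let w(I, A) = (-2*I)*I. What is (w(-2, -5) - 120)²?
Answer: 16384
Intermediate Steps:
w(I, A) = -2*I²
(w(-2, -5) - 120)² = (-2*(-2)² - 120)² = (-2*4 - 120)² = (-8 - 120)² = (-128)² = 16384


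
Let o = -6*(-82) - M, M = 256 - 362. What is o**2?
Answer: 357604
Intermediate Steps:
M = -106
o = 598 (o = -6*(-82) - 1*(-106) = 492 + 106 = 598)
o**2 = 598**2 = 357604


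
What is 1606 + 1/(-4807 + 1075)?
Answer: 5993591/3732 ≈ 1606.0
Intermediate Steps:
1606 + 1/(-4807 + 1075) = 1606 + 1/(-3732) = 1606 - 1/3732 = 5993591/3732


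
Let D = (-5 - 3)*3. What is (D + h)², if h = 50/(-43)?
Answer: 1170724/1849 ≈ 633.17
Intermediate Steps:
D = -24 (D = -8*3 = -24)
h = -50/43 (h = 50*(-1/43) = -50/43 ≈ -1.1628)
(D + h)² = (-24 - 50/43)² = (-1082/43)² = 1170724/1849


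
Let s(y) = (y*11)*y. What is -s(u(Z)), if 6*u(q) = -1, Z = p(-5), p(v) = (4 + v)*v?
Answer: -11/36 ≈ -0.30556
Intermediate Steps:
p(v) = v*(4 + v)
Z = 5 (Z = -5*(4 - 5) = -5*(-1) = 5)
u(q) = -1/6 (u(q) = (1/6)*(-1) = -1/6)
s(y) = 11*y**2 (s(y) = (11*y)*y = 11*y**2)
-s(u(Z)) = -11*(-1/6)**2 = -11/36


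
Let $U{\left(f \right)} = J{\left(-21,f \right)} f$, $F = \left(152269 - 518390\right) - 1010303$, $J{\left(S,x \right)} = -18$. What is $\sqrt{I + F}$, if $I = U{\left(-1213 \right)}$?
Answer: $3 i \sqrt{150510} \approx 1163.9 i$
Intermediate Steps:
$F = -1376424$ ($F = -366121 - 1010303 = -1376424$)
$U{\left(f \right)} = - 18 f$
$I = 21834$ ($I = \left(-18\right) \left(-1213\right) = 21834$)
$\sqrt{I + F} = \sqrt{21834 - 1376424} = \sqrt{-1354590} = 3 i \sqrt{150510}$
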